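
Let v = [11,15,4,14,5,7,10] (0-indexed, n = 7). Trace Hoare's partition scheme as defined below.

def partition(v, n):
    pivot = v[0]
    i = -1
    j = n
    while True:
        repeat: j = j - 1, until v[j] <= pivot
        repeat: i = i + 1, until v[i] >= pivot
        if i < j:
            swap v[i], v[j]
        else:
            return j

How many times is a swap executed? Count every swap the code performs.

3

pivot=11
j stops at 6 (10), i stops at 0 (11); swap ⇒ [10,15,4,14,5,7,11]
j stops at 5 (7), i stops at 1 (15); swap ⇒ [10,7,4,14,5,15,11]
j stops at 4 (5), i stops at 3 (14); swap ⇒ [10,7,4,5,14,15,11]
j stops at 3, i stops at 4; i≥j ⇒ return 3. v=[10,7,4,5,14,15,11]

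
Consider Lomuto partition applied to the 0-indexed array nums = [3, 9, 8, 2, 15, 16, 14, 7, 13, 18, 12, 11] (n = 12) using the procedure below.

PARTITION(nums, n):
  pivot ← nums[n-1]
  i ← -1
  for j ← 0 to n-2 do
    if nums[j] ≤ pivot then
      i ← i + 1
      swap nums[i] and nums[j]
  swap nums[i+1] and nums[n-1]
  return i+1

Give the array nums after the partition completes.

[3, 9, 8, 2, 7, 11, 14, 15, 13, 18, 12, 16]

pivot = nums[11] = 11; i = -1
j=0: nums[0]=3 ≤ 11 → i=0, swap nums[0],nums[0] (no change) → [3, 9, 8, 2, 15, 16, 14, 7, 13, 18, 12, 11]
j=1: nums[1]=9 ≤ 11 → i=1, swap nums[1],nums[1] (no change) → [3, 9, 8, 2, 15, 16, 14, 7, 13, 18, 12, 11]
j=2: nums[2]=8 ≤ 11 → i=2, swap nums[2],nums[2] (no change) → [3, 9, 8, 2, 15, 16, 14, 7, 13, 18, 12, 11]
j=3: nums[3]=2 ≤ 11 → i=3, swap nums[3],nums[3] (no change) → [3, 9, 8, 2, 15, 16, 14, 7, 13, 18, 12, 11]
j=4: nums[4]=15 > 11 → no swap
j=5: nums[5]=16 > 11 → no swap
j=6: nums[6]=14 > 11 → no swap
j=7: nums[7]=7 ≤ 11 → i=4, swap nums[4],nums[7] → [3, 9, 8, 2, 7, 16, 14, 15, 13, 18, 12, 11]
j=8: nums[8]=13 > 11 → no swap
j=9: nums[9]=18 > 11 → no swap
j=10: nums[10]=12 > 11 → no swap
final swap nums[5],nums[11] → [3, 9, 8, 2, 7, 11, 14, 15, 13, 18, 12, 16]; return 5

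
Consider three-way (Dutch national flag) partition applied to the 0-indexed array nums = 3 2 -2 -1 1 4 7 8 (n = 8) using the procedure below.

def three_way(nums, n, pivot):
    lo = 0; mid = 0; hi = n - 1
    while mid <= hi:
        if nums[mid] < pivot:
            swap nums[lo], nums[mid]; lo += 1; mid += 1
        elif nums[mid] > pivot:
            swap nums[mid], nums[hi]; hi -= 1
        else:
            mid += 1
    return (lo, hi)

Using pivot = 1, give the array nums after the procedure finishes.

pivot = 1; lo=0, mid=0, hi=7
nums[mid]=3>1: swap nums[0],nums[7]; hi=6 → 8 2 -2 -1 1 4 7 3
nums[mid]=8>1: swap nums[0],nums[6]; hi=5 → 7 2 -2 -1 1 4 8 3
nums[mid]=7>1: swap nums[0],nums[5]; hi=4 → 4 2 -2 -1 1 7 8 3
nums[mid]=4>1: swap nums[0],nums[4]; hi=3 → 1 2 -2 -1 4 7 8 3
nums[mid]=1=1: mid=1
nums[mid]=2>1: swap nums[1],nums[3]; hi=2 → 1 -1 -2 2 4 7 8 3
nums[mid]=-1<1: swap nums[0],nums[1]; lo=1,mid=2 → -1 1 -2 2 4 7 8 3
nums[mid]=-2<1: swap nums[1],nums[2]; lo=2,mid=3 → -1 -2 1 2 4 7 8 3
end: lo=2, hi=2; nums = -1 -2 1 2 4 7 8 3

-1 -2 1 2 4 7 8 3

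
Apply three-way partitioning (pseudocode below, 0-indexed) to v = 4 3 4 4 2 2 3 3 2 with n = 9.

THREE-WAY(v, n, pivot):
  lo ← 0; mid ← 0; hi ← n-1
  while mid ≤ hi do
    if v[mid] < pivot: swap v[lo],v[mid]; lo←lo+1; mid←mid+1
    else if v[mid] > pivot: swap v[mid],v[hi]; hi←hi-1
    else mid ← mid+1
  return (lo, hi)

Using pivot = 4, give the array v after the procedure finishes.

pivot = 4; lo=0, mid=0, hi=8
v[mid]=4=4: mid=1
v[mid]=3<4: swap v[0],v[1]; lo=1,mid=2 → 3 4 4 4 2 2 3 3 2
v[mid]=4=4: mid=3
v[mid]=4=4: mid=4
v[mid]=2<4: swap v[1],v[4]; lo=2,mid=5 → 3 2 4 4 4 2 3 3 2
v[mid]=2<4: swap v[2],v[5]; lo=3,mid=6 → 3 2 2 4 4 4 3 3 2
v[mid]=3<4: swap v[3],v[6]; lo=4,mid=7 → 3 2 2 3 4 4 4 3 2
v[mid]=3<4: swap v[4],v[7]; lo=5,mid=8 → 3 2 2 3 3 4 4 4 2
v[mid]=2<4: swap v[5],v[8]; lo=6,mid=9 → 3 2 2 3 3 2 4 4 4
end: lo=6, hi=8; v = 3 2 2 3 3 2 4 4 4

3 2 2 3 3 2 4 4 4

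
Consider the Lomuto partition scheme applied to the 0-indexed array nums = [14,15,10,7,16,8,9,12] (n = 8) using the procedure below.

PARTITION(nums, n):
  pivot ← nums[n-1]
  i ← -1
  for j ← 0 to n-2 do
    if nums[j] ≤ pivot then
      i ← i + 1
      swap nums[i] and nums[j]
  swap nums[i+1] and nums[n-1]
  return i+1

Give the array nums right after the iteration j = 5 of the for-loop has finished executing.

[10,7,8,15,16,14,9,12]

pivot = nums[7] = 12; i = -1
j=0: nums[0]=14 > 12 → no swap
j=1: nums[1]=15 > 12 → no swap
j=2: nums[2]=10 ≤ 12 → i=0, swap nums[0],nums[2] → [10,15,14,7,16,8,9,12]
j=3: nums[3]=7 ≤ 12 → i=1, swap nums[1],nums[3] → [10,7,14,15,16,8,9,12]
j=4: nums[4]=16 > 12 → no swap
j=5: nums[5]=8 ≤ 12 → i=2, swap nums[2],nums[5] → [10,7,8,15,16,14,9,12]
(after j=5) nums = [10,7,8,15,16,14,9,12]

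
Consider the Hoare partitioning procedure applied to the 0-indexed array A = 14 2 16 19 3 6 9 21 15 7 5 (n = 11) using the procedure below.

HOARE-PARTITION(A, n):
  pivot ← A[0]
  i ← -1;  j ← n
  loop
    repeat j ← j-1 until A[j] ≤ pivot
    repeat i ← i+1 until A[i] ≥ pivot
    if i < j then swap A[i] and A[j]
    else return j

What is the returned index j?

5

pivot = A[0] = 14; i = -1, j = 11
j→10 (A[10]=5≤14), i→0 (A[0]=14≥14); i<j, swap → 5 2 16 19 3 6 9 21 15 7 14
j→9 (A[9]=7≤14), i→2 (A[2]=16≥14); i<j, swap → 5 2 7 19 3 6 9 21 15 16 14
j→6 (A[6]=9≤14), i→3 (A[3]=19≥14); i<j, swap → 5 2 7 9 3 6 19 21 15 16 14
j→5, i→6; i≥j, return j=5. A = 5 2 7 9 3 6 19 21 15 16 14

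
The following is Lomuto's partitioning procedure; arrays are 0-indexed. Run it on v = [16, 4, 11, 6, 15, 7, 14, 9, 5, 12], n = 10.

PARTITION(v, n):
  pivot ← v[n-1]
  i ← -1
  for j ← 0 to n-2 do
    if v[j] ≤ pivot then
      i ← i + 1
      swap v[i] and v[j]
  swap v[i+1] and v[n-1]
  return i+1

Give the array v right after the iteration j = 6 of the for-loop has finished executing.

[4, 11, 6, 7, 15, 16, 14, 9, 5, 12]

pivot=12, i=-1
j=0: 16>12, skip
j=1: 4≤12, i=0, swap(0,1) ⇒ [4, 16, 11, 6, 15, 7, 14, 9, 5, 12]
j=2: 11≤12, i=1, swap(1,2) ⇒ [4, 11, 16, 6, 15, 7, 14, 9, 5, 12]
j=3: 6≤12, i=2, swap(2,3) ⇒ [4, 11, 6, 16, 15, 7, 14, 9, 5, 12]
j=4: 15>12, skip
j=5: 7≤12, i=3, swap(3,5) ⇒ [4, 11, 6, 7, 15, 16, 14, 9, 5, 12]
j=6: 14>12, skip
(after j=6) v = [4, 11, 6, 7, 15, 16, 14, 9, 5, 12]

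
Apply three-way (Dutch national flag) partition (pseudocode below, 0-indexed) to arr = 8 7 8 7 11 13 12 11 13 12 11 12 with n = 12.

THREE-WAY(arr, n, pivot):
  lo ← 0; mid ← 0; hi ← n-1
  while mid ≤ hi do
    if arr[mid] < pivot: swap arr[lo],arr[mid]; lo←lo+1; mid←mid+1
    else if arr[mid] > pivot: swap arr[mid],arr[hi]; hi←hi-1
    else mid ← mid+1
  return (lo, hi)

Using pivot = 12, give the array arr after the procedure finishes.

8 7 8 7 11 11 11 12 12 12 13 13

pivot = 12; lo=0, mid=0, hi=11
arr[mid]=8<12: swap arr[0],arr[0]; lo=1,mid=1 → 8 7 8 7 11 13 12 11 13 12 11 12
arr[mid]=7<12: swap arr[1],arr[1]; lo=2,mid=2 → 8 7 8 7 11 13 12 11 13 12 11 12
arr[mid]=8<12: swap arr[2],arr[2]; lo=3,mid=3 → 8 7 8 7 11 13 12 11 13 12 11 12
arr[mid]=7<12: swap arr[3],arr[3]; lo=4,mid=4 → 8 7 8 7 11 13 12 11 13 12 11 12
arr[mid]=11<12: swap arr[4],arr[4]; lo=5,mid=5 → 8 7 8 7 11 13 12 11 13 12 11 12
arr[mid]=13>12: swap arr[5],arr[11]; hi=10 → 8 7 8 7 11 12 12 11 13 12 11 13
arr[mid]=12=12: mid=6
arr[mid]=12=12: mid=7
arr[mid]=11<12: swap arr[5],arr[7]; lo=6,mid=8 → 8 7 8 7 11 11 12 12 13 12 11 13
arr[mid]=13>12: swap arr[8],arr[10]; hi=9 → 8 7 8 7 11 11 12 12 11 12 13 13
arr[mid]=11<12: swap arr[6],arr[8]; lo=7,mid=9 → 8 7 8 7 11 11 11 12 12 12 13 13
arr[mid]=12=12: mid=10
end: lo=7, hi=9; arr = 8 7 8 7 11 11 11 12 12 12 13 13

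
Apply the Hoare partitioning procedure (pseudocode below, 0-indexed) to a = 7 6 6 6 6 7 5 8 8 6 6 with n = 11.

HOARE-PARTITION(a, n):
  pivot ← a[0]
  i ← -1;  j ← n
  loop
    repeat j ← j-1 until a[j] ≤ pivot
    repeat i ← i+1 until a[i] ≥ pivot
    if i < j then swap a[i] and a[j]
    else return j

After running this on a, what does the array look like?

6 6 6 6 6 6 5 8 8 7 7

pivot=7
j stops at 10 (6), i stops at 0 (7); swap ⇒ 6 6 6 6 6 7 5 8 8 6 7
j stops at 9 (6), i stops at 5 (7); swap ⇒ 6 6 6 6 6 6 5 8 8 7 7
j stops at 6, i stops at 7; i≥j ⇒ return 6. a=6 6 6 6 6 6 5 8 8 7 7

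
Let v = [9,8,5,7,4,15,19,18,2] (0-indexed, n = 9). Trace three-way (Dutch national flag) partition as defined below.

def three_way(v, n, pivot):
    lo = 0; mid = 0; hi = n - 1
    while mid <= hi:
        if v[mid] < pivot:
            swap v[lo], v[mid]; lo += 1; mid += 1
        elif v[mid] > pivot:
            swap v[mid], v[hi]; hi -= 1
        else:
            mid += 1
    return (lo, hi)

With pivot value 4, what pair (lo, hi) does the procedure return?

pivot = 4; lo=0, mid=0, hi=8
v[mid]=9>4: swap v[0],v[8]; hi=7 → [2,8,5,7,4,15,19,18,9]
v[mid]=2<4: swap v[0],v[0]; lo=1,mid=1 → [2,8,5,7,4,15,19,18,9]
v[mid]=8>4: swap v[1],v[7]; hi=6 → [2,18,5,7,4,15,19,8,9]
v[mid]=18>4: swap v[1],v[6]; hi=5 → [2,19,5,7,4,15,18,8,9]
v[mid]=19>4: swap v[1],v[5]; hi=4 → [2,15,5,7,4,19,18,8,9]
v[mid]=15>4: swap v[1],v[4]; hi=3 → [2,4,5,7,15,19,18,8,9]
v[mid]=4=4: mid=2
v[mid]=5>4: swap v[2],v[3]; hi=2 → [2,4,7,5,15,19,18,8,9]
v[mid]=7>4: swap v[2],v[2]; hi=1 → [2,4,7,5,15,19,18,8,9]
end: lo=1, hi=1; v = [2,4,7,5,15,19,18,8,9]

(1, 1)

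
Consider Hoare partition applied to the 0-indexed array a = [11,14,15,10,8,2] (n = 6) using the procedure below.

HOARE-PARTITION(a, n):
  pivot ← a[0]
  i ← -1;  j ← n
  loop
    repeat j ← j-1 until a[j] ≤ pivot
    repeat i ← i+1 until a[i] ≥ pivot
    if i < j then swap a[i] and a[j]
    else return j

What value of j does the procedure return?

pivot = a[0] = 11; i = -1, j = 6
j→5 (a[5]=2≤11), i→0 (a[0]=11≥11); i<j, swap → [2,14,15,10,8,11]
j→4 (a[4]=8≤11), i→1 (a[1]=14≥11); i<j, swap → [2,8,15,10,14,11]
j→3 (a[3]=10≤11), i→2 (a[2]=15≥11); i<j, swap → [2,8,10,15,14,11]
j→2, i→3; i≥j, return j=2. a = [2,8,10,15,14,11]

2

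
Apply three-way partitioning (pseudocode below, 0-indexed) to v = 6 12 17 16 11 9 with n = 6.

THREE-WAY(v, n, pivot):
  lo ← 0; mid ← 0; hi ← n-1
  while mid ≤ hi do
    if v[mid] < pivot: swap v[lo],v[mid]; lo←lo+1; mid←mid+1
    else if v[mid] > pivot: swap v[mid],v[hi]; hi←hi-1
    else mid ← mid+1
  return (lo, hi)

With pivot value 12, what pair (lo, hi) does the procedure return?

lo=0 mid=0 hi=5
6<12: swap(0,0), lo=1 mid=1 ⇒ 6 12 17 16 11 9
12=12: mid=2
17>12: swap(2,5), hi=4 ⇒ 6 12 9 16 11 17
9<12: swap(1,2), lo=2 mid=3 ⇒ 6 9 12 16 11 17
16>12: swap(3,4), hi=3 ⇒ 6 9 12 11 16 17
11<12: swap(2,3), lo=3 mid=4 ⇒ 6 9 11 12 16 17
done. lo=3 hi=3; v=6 9 11 12 16 17

(3, 3)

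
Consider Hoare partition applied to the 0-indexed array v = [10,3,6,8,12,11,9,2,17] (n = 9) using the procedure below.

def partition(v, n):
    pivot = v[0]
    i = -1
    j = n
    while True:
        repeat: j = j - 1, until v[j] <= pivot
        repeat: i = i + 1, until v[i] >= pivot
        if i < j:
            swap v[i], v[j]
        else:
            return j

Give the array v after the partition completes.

[2,3,6,8,9,11,12,10,17]

pivot=10
j stops at 7 (2), i stops at 0 (10); swap ⇒ [2,3,6,8,12,11,9,10,17]
j stops at 6 (9), i stops at 4 (12); swap ⇒ [2,3,6,8,9,11,12,10,17]
j stops at 4, i stops at 5; i≥j ⇒ return 4. v=[2,3,6,8,9,11,12,10,17]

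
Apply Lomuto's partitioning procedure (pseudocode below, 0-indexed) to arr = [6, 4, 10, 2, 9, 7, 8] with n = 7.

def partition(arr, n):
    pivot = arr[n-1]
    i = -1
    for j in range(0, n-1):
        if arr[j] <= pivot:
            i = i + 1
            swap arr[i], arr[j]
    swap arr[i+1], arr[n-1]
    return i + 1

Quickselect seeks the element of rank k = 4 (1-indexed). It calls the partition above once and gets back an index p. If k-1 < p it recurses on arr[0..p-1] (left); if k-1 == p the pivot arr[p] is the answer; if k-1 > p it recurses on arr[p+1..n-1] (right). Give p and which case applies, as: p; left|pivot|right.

pivot = arr[6] = 8; i = -1
j=0: arr[0]=6 ≤ 8 → i=0, swap arr[0],arr[0] (no change) → [6, 4, 10, 2, 9, 7, 8]
j=1: arr[1]=4 ≤ 8 → i=1, swap arr[1],arr[1] (no change) → [6, 4, 10, 2, 9, 7, 8]
j=2: arr[2]=10 > 8 → no swap
j=3: arr[3]=2 ≤ 8 → i=2, swap arr[2],arr[3] → [6, 4, 2, 10, 9, 7, 8]
j=4: arr[4]=9 > 8 → no swap
j=5: arr[5]=7 ≤ 8 → i=3, swap arr[3],arr[5] → [6, 4, 2, 7, 9, 10, 8]
final swap arr[4],arr[6] → [6, 4, 2, 7, 8, 10, 9]; return 4
p = 4; k-1 = 3 < 4 ⇒ left

4; left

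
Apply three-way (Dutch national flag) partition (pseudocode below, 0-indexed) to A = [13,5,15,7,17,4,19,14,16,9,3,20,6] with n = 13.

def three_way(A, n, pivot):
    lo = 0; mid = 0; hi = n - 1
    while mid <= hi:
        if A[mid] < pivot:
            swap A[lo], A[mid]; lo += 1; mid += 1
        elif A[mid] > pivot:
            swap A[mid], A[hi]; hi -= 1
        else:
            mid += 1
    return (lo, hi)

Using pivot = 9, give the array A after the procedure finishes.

[6,5,3,7,4,9,14,16,19,17,20,15,13]

pivot = 9; lo=0, mid=0, hi=12
A[mid]=13>9: swap A[0],A[12]; hi=11 → [6,5,15,7,17,4,19,14,16,9,3,20,13]
A[mid]=6<9: swap A[0],A[0]; lo=1,mid=1 → [6,5,15,7,17,4,19,14,16,9,3,20,13]
A[mid]=5<9: swap A[1],A[1]; lo=2,mid=2 → [6,5,15,7,17,4,19,14,16,9,3,20,13]
A[mid]=15>9: swap A[2],A[11]; hi=10 → [6,5,20,7,17,4,19,14,16,9,3,15,13]
A[mid]=20>9: swap A[2],A[10]; hi=9 → [6,5,3,7,17,4,19,14,16,9,20,15,13]
A[mid]=3<9: swap A[2],A[2]; lo=3,mid=3 → [6,5,3,7,17,4,19,14,16,9,20,15,13]
A[mid]=7<9: swap A[3],A[3]; lo=4,mid=4 → [6,5,3,7,17,4,19,14,16,9,20,15,13]
A[mid]=17>9: swap A[4],A[9]; hi=8 → [6,5,3,7,9,4,19,14,16,17,20,15,13]
A[mid]=9=9: mid=5
A[mid]=4<9: swap A[4],A[5]; lo=5,mid=6 → [6,5,3,7,4,9,19,14,16,17,20,15,13]
A[mid]=19>9: swap A[6],A[8]; hi=7 → [6,5,3,7,4,9,16,14,19,17,20,15,13]
A[mid]=16>9: swap A[6],A[7]; hi=6 → [6,5,3,7,4,9,14,16,19,17,20,15,13]
A[mid]=14>9: swap A[6],A[6]; hi=5 → [6,5,3,7,4,9,14,16,19,17,20,15,13]
end: lo=5, hi=5; A = [6,5,3,7,4,9,14,16,19,17,20,15,13]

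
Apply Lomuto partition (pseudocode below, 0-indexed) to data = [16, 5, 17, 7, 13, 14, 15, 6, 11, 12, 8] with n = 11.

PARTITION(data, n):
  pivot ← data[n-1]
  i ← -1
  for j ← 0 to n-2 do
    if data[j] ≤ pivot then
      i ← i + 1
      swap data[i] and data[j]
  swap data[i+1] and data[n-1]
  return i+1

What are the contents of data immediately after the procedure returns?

pivot = data[10] = 8; i = -1
j=0: data[0]=16 > 8 → no swap
j=1: data[1]=5 ≤ 8 → i=0, swap data[0],data[1] → [5, 16, 17, 7, 13, 14, 15, 6, 11, 12, 8]
j=2: data[2]=17 > 8 → no swap
j=3: data[3]=7 ≤ 8 → i=1, swap data[1],data[3] → [5, 7, 17, 16, 13, 14, 15, 6, 11, 12, 8]
j=4: data[4]=13 > 8 → no swap
j=5: data[5]=14 > 8 → no swap
j=6: data[6]=15 > 8 → no swap
j=7: data[7]=6 ≤ 8 → i=2, swap data[2],data[7] → [5, 7, 6, 16, 13, 14, 15, 17, 11, 12, 8]
j=8: data[8]=11 > 8 → no swap
j=9: data[9]=12 > 8 → no swap
final swap data[3],data[10] → [5, 7, 6, 8, 13, 14, 15, 17, 11, 12, 16]; return 3

[5, 7, 6, 8, 13, 14, 15, 17, 11, 12, 16]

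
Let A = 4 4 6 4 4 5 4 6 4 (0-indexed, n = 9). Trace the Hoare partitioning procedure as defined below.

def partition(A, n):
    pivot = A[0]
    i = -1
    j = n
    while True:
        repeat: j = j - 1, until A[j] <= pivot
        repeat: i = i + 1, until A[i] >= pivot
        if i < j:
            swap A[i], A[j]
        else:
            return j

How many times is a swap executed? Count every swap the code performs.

3

pivot = A[0] = 4; i = -1, j = 9
j→8 (A[8]=4≤4), i→0 (A[0]=4≥4); i<j, swap → 4 4 6 4 4 5 4 6 4
j→6 (A[6]=4≤4), i→1 (A[1]=4≥4); i<j, swap → 4 4 6 4 4 5 4 6 4
j→4 (A[4]=4≤4), i→2 (A[2]=6≥4); i<j, swap → 4 4 4 4 6 5 4 6 4
j→3, i→3; i≥j, return j=3. A = 4 4 4 4 6 5 4 6 4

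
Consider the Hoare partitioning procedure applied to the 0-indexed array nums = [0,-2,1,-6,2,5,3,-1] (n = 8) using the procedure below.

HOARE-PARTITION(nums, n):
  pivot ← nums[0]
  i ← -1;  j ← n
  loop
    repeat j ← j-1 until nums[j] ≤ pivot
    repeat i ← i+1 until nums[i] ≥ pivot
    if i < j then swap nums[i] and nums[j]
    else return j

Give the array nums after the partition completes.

pivot = nums[0] = 0; i = -1, j = 8
j→7 (nums[7]=-1≤0), i→0 (nums[0]=0≥0); i<j, swap → [-1,-2,1,-6,2,5,3,0]
j→3 (nums[3]=-6≤0), i→2 (nums[2]=1≥0); i<j, swap → [-1,-2,-6,1,2,5,3,0]
j→2, i→3; i≥j, return j=2. nums = [-1,-2,-6,1,2,5,3,0]

[-1,-2,-6,1,2,5,3,0]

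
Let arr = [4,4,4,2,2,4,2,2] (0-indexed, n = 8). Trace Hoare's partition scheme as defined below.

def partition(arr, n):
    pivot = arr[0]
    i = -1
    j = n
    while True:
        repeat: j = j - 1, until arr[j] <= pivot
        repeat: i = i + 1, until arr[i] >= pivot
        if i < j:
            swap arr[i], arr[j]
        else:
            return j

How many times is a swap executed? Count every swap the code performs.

pivot = arr[0] = 4; i = -1, j = 8
j→7 (arr[7]=2≤4), i→0 (arr[0]=4≥4); i<j, swap → [2,4,4,2,2,4,2,4]
j→6 (arr[6]=2≤4), i→1 (arr[1]=4≥4); i<j, swap → [2,2,4,2,2,4,4,4]
j→5 (arr[5]=4≤4), i→2 (arr[2]=4≥4); i<j, swap → [2,2,4,2,2,4,4,4]
j→4, i→5; i≥j, return j=4. arr = [2,2,4,2,2,4,4,4]

3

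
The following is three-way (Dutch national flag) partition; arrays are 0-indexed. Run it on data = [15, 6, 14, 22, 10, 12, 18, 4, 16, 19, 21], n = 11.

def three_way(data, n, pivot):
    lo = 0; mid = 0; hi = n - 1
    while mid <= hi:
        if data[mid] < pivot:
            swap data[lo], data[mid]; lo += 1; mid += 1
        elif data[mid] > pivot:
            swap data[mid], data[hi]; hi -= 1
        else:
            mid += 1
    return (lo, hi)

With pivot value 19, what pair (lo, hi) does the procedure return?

lo=0 mid=0 hi=10
15<19: swap(0,0), lo=1 mid=1 ⇒ [15, 6, 14, 22, 10, 12, 18, 4, 16, 19, 21]
6<19: swap(1,1), lo=2 mid=2 ⇒ [15, 6, 14, 22, 10, 12, 18, 4, 16, 19, 21]
14<19: swap(2,2), lo=3 mid=3 ⇒ [15, 6, 14, 22, 10, 12, 18, 4, 16, 19, 21]
22>19: swap(3,10), hi=9 ⇒ [15, 6, 14, 21, 10, 12, 18, 4, 16, 19, 22]
21>19: swap(3,9), hi=8 ⇒ [15, 6, 14, 19, 10, 12, 18, 4, 16, 21, 22]
19=19: mid=4
10<19: swap(3,4), lo=4 mid=5 ⇒ [15, 6, 14, 10, 19, 12, 18, 4, 16, 21, 22]
12<19: swap(4,5), lo=5 mid=6 ⇒ [15, 6, 14, 10, 12, 19, 18, 4, 16, 21, 22]
18<19: swap(5,6), lo=6 mid=7 ⇒ [15, 6, 14, 10, 12, 18, 19, 4, 16, 21, 22]
4<19: swap(6,7), lo=7 mid=8 ⇒ [15, 6, 14, 10, 12, 18, 4, 19, 16, 21, 22]
16<19: swap(7,8), lo=8 mid=9 ⇒ [15, 6, 14, 10, 12, 18, 4, 16, 19, 21, 22]
done. lo=8 hi=8; data=[15, 6, 14, 10, 12, 18, 4, 16, 19, 21, 22]

(8, 8)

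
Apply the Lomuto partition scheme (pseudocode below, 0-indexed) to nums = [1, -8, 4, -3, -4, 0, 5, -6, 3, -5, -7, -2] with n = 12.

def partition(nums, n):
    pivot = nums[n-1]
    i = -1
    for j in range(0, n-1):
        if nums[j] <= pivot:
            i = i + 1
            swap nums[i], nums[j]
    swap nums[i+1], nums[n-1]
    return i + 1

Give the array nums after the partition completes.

pivot = nums[11] = -2; i = -1
j=0: nums[0]=1 > -2 → no swap
j=1: nums[1]=-8 ≤ -2 → i=0, swap nums[0],nums[1] → [-8, 1, 4, -3, -4, 0, 5, -6, 3, -5, -7, -2]
j=2: nums[2]=4 > -2 → no swap
j=3: nums[3]=-3 ≤ -2 → i=1, swap nums[1],nums[3] → [-8, -3, 4, 1, -4, 0, 5, -6, 3, -5, -7, -2]
j=4: nums[4]=-4 ≤ -2 → i=2, swap nums[2],nums[4] → [-8, -3, -4, 1, 4, 0, 5, -6, 3, -5, -7, -2]
j=5: nums[5]=0 > -2 → no swap
j=6: nums[6]=5 > -2 → no swap
j=7: nums[7]=-6 ≤ -2 → i=3, swap nums[3],nums[7] → [-8, -3, -4, -6, 4, 0, 5, 1, 3, -5, -7, -2]
j=8: nums[8]=3 > -2 → no swap
j=9: nums[9]=-5 ≤ -2 → i=4, swap nums[4],nums[9] → [-8, -3, -4, -6, -5, 0, 5, 1, 3, 4, -7, -2]
j=10: nums[10]=-7 ≤ -2 → i=5, swap nums[5],nums[10] → [-8, -3, -4, -6, -5, -7, 5, 1, 3, 4, 0, -2]
final swap nums[6],nums[11] → [-8, -3, -4, -6, -5, -7, -2, 1, 3, 4, 0, 5]; return 6

[-8, -3, -4, -6, -5, -7, -2, 1, 3, 4, 0, 5]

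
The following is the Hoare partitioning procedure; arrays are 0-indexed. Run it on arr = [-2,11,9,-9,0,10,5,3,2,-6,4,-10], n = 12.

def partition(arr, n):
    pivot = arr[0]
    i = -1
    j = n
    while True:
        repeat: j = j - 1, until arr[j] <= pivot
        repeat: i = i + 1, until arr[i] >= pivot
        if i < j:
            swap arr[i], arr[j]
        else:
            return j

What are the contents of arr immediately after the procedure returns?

[-10,-6,-9,9,0,10,5,3,2,11,4,-2]

pivot = arr[0] = -2; i = -1, j = 12
j→11 (arr[11]=-10≤-2), i→0 (arr[0]=-2≥-2); i<j, swap → [-10,11,9,-9,0,10,5,3,2,-6,4,-2]
j→9 (arr[9]=-6≤-2), i→1 (arr[1]=11≥-2); i<j, swap → [-10,-6,9,-9,0,10,5,3,2,11,4,-2]
j→3 (arr[3]=-9≤-2), i→2 (arr[2]=9≥-2); i<j, swap → [-10,-6,-9,9,0,10,5,3,2,11,4,-2]
j→2, i→3; i≥j, return j=2. arr = [-10,-6,-9,9,0,10,5,3,2,11,4,-2]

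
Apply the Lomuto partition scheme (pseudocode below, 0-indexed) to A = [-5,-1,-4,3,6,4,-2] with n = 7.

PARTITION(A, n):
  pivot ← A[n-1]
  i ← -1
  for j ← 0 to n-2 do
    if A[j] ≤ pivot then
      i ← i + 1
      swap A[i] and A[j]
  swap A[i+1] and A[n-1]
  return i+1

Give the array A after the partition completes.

[-5,-4,-2,3,6,4,-1]

pivot = A[6] = -2; i = -1
j=0: A[0]=-5 ≤ -2 → i=0, swap A[0],A[0] (no change) → [-5,-1,-4,3,6,4,-2]
j=1: A[1]=-1 > -2 → no swap
j=2: A[2]=-4 ≤ -2 → i=1, swap A[1],A[2] → [-5,-4,-1,3,6,4,-2]
j=3: A[3]=3 > -2 → no swap
j=4: A[4]=6 > -2 → no swap
j=5: A[5]=4 > -2 → no swap
final swap A[2],A[6] → [-5,-4,-2,3,6,4,-1]; return 2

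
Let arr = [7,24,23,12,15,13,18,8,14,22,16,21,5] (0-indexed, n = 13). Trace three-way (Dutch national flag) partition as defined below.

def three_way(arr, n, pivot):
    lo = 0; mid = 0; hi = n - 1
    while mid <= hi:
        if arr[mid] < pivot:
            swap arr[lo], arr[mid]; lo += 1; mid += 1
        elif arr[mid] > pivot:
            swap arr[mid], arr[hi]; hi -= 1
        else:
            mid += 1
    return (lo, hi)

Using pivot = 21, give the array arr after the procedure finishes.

lo=0 mid=0 hi=12
7<21: swap(0,0), lo=1 mid=1 ⇒ [7,24,23,12,15,13,18,8,14,22,16,21,5]
24>21: swap(1,12), hi=11 ⇒ [7,5,23,12,15,13,18,8,14,22,16,21,24]
5<21: swap(1,1), lo=2 mid=2 ⇒ [7,5,23,12,15,13,18,8,14,22,16,21,24]
23>21: swap(2,11), hi=10 ⇒ [7,5,21,12,15,13,18,8,14,22,16,23,24]
21=21: mid=3
12<21: swap(2,3), lo=3 mid=4 ⇒ [7,5,12,21,15,13,18,8,14,22,16,23,24]
15<21: swap(3,4), lo=4 mid=5 ⇒ [7,5,12,15,21,13,18,8,14,22,16,23,24]
13<21: swap(4,5), lo=5 mid=6 ⇒ [7,5,12,15,13,21,18,8,14,22,16,23,24]
18<21: swap(5,6), lo=6 mid=7 ⇒ [7,5,12,15,13,18,21,8,14,22,16,23,24]
8<21: swap(6,7), lo=7 mid=8 ⇒ [7,5,12,15,13,18,8,21,14,22,16,23,24]
14<21: swap(7,8), lo=8 mid=9 ⇒ [7,5,12,15,13,18,8,14,21,22,16,23,24]
22>21: swap(9,10), hi=9 ⇒ [7,5,12,15,13,18,8,14,21,16,22,23,24]
16<21: swap(8,9), lo=9 mid=10 ⇒ [7,5,12,15,13,18,8,14,16,21,22,23,24]
done. lo=9 hi=9; arr=[7,5,12,15,13,18,8,14,16,21,22,23,24]

[7,5,12,15,13,18,8,14,16,21,22,23,24]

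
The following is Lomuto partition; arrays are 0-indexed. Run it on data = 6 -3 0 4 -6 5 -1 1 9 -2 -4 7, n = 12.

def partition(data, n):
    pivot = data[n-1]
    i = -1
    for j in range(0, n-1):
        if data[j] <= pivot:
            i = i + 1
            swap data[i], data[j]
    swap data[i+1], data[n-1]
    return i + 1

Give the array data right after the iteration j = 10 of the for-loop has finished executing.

6 -3 0 4 -6 5 -1 1 -2 -4 9 7

pivot=7, i=-1
j=0: 6≤7, i=0, swap(0,0) ⇒ 6 -3 0 4 -6 5 -1 1 9 -2 -4 7
j=1: -3≤7, i=1, swap(1,1) ⇒ 6 -3 0 4 -6 5 -1 1 9 -2 -4 7
j=2: 0≤7, i=2, swap(2,2) ⇒ 6 -3 0 4 -6 5 -1 1 9 -2 -4 7
j=3: 4≤7, i=3, swap(3,3) ⇒ 6 -3 0 4 -6 5 -1 1 9 -2 -4 7
j=4: -6≤7, i=4, swap(4,4) ⇒ 6 -3 0 4 -6 5 -1 1 9 -2 -4 7
j=5: 5≤7, i=5, swap(5,5) ⇒ 6 -3 0 4 -6 5 -1 1 9 -2 -4 7
j=6: -1≤7, i=6, swap(6,6) ⇒ 6 -3 0 4 -6 5 -1 1 9 -2 -4 7
j=7: 1≤7, i=7, swap(7,7) ⇒ 6 -3 0 4 -6 5 -1 1 9 -2 -4 7
j=8: 9>7, skip
j=9: -2≤7, i=8, swap(8,9) ⇒ 6 -3 0 4 -6 5 -1 1 -2 9 -4 7
j=10: -4≤7, i=9, swap(9,10) ⇒ 6 -3 0 4 -6 5 -1 1 -2 -4 9 7
(after j=10) data = 6 -3 0 4 -6 5 -1 1 -2 -4 9 7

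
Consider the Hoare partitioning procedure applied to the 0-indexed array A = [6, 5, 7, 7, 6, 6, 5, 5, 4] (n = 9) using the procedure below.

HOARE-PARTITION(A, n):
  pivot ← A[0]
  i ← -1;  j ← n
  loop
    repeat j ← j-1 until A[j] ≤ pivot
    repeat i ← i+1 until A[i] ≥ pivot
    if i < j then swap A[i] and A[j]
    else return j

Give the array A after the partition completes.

pivot = A[0] = 6; i = -1, j = 9
j→8 (A[8]=4≤6), i→0 (A[0]=6≥6); i<j, swap → [4, 5, 7, 7, 6, 6, 5, 5, 6]
j→7 (A[7]=5≤6), i→2 (A[2]=7≥6); i<j, swap → [4, 5, 5, 7, 6, 6, 5, 7, 6]
j→6 (A[6]=5≤6), i→3 (A[3]=7≥6); i<j, swap → [4, 5, 5, 5, 6, 6, 7, 7, 6]
j→5 (A[5]=6≤6), i→4 (A[4]=6≥6); i<j, swap → [4, 5, 5, 5, 6, 6, 7, 7, 6]
j→4, i→5; i≥j, return j=4. A = [4, 5, 5, 5, 6, 6, 7, 7, 6]

[4, 5, 5, 5, 6, 6, 7, 7, 6]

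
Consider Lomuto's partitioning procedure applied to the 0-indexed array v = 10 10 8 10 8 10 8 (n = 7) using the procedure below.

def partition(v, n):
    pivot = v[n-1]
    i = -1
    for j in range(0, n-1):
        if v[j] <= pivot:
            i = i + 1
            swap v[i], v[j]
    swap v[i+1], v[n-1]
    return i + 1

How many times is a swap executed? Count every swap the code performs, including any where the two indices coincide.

3

pivot = v[6] = 8; i = -1
j=0: v[0]=10 > 8 → no swap
j=1: v[1]=10 > 8 → no swap
j=2: v[2]=8 ≤ 8 → i=0, swap v[0],v[2] → 8 10 10 10 8 10 8
j=3: v[3]=10 > 8 → no swap
j=4: v[4]=8 ≤ 8 → i=1, swap v[1],v[4] → 8 8 10 10 10 10 8
j=5: v[5]=10 > 8 → no swap
final swap v[2],v[6] → 8 8 8 10 10 10 10; return 2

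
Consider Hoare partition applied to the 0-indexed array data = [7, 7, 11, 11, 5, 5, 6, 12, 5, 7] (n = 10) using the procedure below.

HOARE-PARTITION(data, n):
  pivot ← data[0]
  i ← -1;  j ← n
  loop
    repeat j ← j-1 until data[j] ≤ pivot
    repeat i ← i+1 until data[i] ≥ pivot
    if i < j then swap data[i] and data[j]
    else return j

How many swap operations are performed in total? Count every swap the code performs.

4

pivot=7
j stops at 9 (7), i stops at 0 (7); swap ⇒ [7, 7, 11, 11, 5, 5, 6, 12, 5, 7]
j stops at 8 (5), i stops at 1 (7); swap ⇒ [7, 5, 11, 11, 5, 5, 6, 12, 7, 7]
j stops at 6 (6), i stops at 2 (11); swap ⇒ [7, 5, 6, 11, 5, 5, 11, 12, 7, 7]
j stops at 5 (5), i stops at 3 (11); swap ⇒ [7, 5, 6, 5, 5, 11, 11, 12, 7, 7]
j stops at 4, i stops at 5; i≥j ⇒ return 4. data=[7, 5, 6, 5, 5, 11, 11, 12, 7, 7]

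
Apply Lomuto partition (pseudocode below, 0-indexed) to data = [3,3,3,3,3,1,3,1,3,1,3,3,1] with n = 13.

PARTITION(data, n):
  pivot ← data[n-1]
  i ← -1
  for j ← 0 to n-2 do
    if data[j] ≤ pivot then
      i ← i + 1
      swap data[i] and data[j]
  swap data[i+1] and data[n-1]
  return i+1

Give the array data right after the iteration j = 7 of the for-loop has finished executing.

[1,1,3,3,3,3,3,3,3,1,3,3,1]

pivot=1, i=-1
j=0: 3>1, skip
j=1: 3>1, skip
j=2: 3>1, skip
j=3: 3>1, skip
j=4: 3>1, skip
j=5: 1≤1, i=0, swap(0,5) ⇒ [1,3,3,3,3,3,3,1,3,1,3,3,1]
j=6: 3>1, skip
j=7: 1≤1, i=1, swap(1,7) ⇒ [1,1,3,3,3,3,3,3,3,1,3,3,1]
(after j=7) data = [1,1,3,3,3,3,3,3,3,1,3,3,1]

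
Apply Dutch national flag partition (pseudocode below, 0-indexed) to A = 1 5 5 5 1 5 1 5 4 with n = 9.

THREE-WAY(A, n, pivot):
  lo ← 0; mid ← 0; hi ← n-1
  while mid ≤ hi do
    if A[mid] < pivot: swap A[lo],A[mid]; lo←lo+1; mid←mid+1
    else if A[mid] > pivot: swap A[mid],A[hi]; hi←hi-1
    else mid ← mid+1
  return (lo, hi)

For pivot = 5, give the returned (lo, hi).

lo=0 mid=0 hi=8
1<5: swap(0,0), lo=1 mid=1 ⇒ 1 5 5 5 1 5 1 5 4
5=5: mid=2
5=5: mid=3
5=5: mid=4
1<5: swap(1,4), lo=2 mid=5 ⇒ 1 1 5 5 5 5 1 5 4
5=5: mid=6
1<5: swap(2,6), lo=3 mid=7 ⇒ 1 1 1 5 5 5 5 5 4
5=5: mid=8
4<5: swap(3,8), lo=4 mid=9 ⇒ 1 1 1 4 5 5 5 5 5
done. lo=4 hi=8; A=1 1 1 4 5 5 5 5 5

(4, 8)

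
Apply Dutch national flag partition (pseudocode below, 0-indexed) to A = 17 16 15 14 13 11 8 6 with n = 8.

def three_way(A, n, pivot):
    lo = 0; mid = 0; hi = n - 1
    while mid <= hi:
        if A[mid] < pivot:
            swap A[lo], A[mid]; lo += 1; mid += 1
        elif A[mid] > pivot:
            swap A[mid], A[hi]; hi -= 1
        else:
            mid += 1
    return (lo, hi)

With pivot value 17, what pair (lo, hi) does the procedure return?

(7, 7)

pivot = 17; lo=0, mid=0, hi=7
A[mid]=17=17: mid=1
A[mid]=16<17: swap A[0],A[1]; lo=1,mid=2 → 16 17 15 14 13 11 8 6
A[mid]=15<17: swap A[1],A[2]; lo=2,mid=3 → 16 15 17 14 13 11 8 6
A[mid]=14<17: swap A[2],A[3]; lo=3,mid=4 → 16 15 14 17 13 11 8 6
A[mid]=13<17: swap A[3],A[4]; lo=4,mid=5 → 16 15 14 13 17 11 8 6
A[mid]=11<17: swap A[4],A[5]; lo=5,mid=6 → 16 15 14 13 11 17 8 6
A[mid]=8<17: swap A[5],A[6]; lo=6,mid=7 → 16 15 14 13 11 8 17 6
A[mid]=6<17: swap A[6],A[7]; lo=7,mid=8 → 16 15 14 13 11 8 6 17
end: lo=7, hi=7; A = 16 15 14 13 11 8 6 17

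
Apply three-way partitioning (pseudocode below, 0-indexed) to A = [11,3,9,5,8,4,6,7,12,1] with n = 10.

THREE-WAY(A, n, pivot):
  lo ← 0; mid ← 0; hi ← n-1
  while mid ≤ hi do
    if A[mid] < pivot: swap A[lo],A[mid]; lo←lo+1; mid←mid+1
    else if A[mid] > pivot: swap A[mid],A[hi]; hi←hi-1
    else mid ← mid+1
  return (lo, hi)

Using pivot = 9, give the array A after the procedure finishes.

pivot = 9; lo=0, mid=0, hi=9
A[mid]=11>9: swap A[0],A[9]; hi=8 → [1,3,9,5,8,4,6,7,12,11]
A[mid]=1<9: swap A[0],A[0]; lo=1,mid=1 → [1,3,9,5,8,4,6,7,12,11]
A[mid]=3<9: swap A[1],A[1]; lo=2,mid=2 → [1,3,9,5,8,4,6,7,12,11]
A[mid]=9=9: mid=3
A[mid]=5<9: swap A[2],A[3]; lo=3,mid=4 → [1,3,5,9,8,4,6,7,12,11]
A[mid]=8<9: swap A[3],A[4]; lo=4,mid=5 → [1,3,5,8,9,4,6,7,12,11]
A[mid]=4<9: swap A[4],A[5]; lo=5,mid=6 → [1,3,5,8,4,9,6,7,12,11]
A[mid]=6<9: swap A[5],A[6]; lo=6,mid=7 → [1,3,5,8,4,6,9,7,12,11]
A[mid]=7<9: swap A[6],A[7]; lo=7,mid=8 → [1,3,5,8,4,6,7,9,12,11]
A[mid]=12>9: swap A[8],A[8]; hi=7 → [1,3,5,8,4,6,7,9,12,11]
end: lo=7, hi=7; A = [1,3,5,8,4,6,7,9,12,11]

[1,3,5,8,4,6,7,9,12,11]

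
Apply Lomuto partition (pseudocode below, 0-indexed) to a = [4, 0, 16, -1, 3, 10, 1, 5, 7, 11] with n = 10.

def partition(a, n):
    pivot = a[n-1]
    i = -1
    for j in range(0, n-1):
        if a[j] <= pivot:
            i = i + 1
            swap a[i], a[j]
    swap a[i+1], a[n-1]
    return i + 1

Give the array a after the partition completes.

[4, 0, -1, 3, 10, 1, 5, 7, 11, 16]

pivot = a[9] = 11; i = -1
j=0: a[0]=4 ≤ 11 → i=0, swap a[0],a[0] (no change) → [4, 0, 16, -1, 3, 10, 1, 5, 7, 11]
j=1: a[1]=0 ≤ 11 → i=1, swap a[1],a[1] (no change) → [4, 0, 16, -1, 3, 10, 1, 5, 7, 11]
j=2: a[2]=16 > 11 → no swap
j=3: a[3]=-1 ≤ 11 → i=2, swap a[2],a[3] → [4, 0, -1, 16, 3, 10, 1, 5, 7, 11]
j=4: a[4]=3 ≤ 11 → i=3, swap a[3],a[4] → [4, 0, -1, 3, 16, 10, 1, 5, 7, 11]
j=5: a[5]=10 ≤ 11 → i=4, swap a[4],a[5] → [4, 0, -1, 3, 10, 16, 1, 5, 7, 11]
j=6: a[6]=1 ≤ 11 → i=5, swap a[5],a[6] → [4, 0, -1, 3, 10, 1, 16, 5, 7, 11]
j=7: a[7]=5 ≤ 11 → i=6, swap a[6],a[7] → [4, 0, -1, 3, 10, 1, 5, 16, 7, 11]
j=8: a[8]=7 ≤ 11 → i=7, swap a[7],a[8] → [4, 0, -1, 3, 10, 1, 5, 7, 16, 11]
final swap a[8],a[9] → [4, 0, -1, 3, 10, 1, 5, 7, 11, 16]; return 8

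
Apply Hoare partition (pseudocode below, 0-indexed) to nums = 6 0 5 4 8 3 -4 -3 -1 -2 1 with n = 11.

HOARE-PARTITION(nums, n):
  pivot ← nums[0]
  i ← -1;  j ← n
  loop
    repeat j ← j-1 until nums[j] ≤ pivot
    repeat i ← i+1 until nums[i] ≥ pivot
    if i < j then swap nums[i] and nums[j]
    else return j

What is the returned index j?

8

pivot = nums[0] = 6; i = -1, j = 11
j→10 (nums[10]=1≤6), i→0 (nums[0]=6≥6); i<j, swap → 1 0 5 4 8 3 -4 -3 -1 -2 6
j→9 (nums[9]=-2≤6), i→4 (nums[4]=8≥6); i<j, swap → 1 0 5 4 -2 3 -4 -3 -1 8 6
j→8, i→9; i≥j, return j=8. nums = 1 0 5 4 -2 3 -4 -3 -1 8 6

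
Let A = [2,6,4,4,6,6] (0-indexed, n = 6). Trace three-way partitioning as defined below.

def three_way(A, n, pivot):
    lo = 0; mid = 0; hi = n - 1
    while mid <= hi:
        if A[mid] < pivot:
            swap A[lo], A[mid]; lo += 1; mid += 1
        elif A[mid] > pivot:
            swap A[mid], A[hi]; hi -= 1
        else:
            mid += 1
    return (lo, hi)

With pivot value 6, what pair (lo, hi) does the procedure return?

lo=0 mid=0 hi=5
2<6: swap(0,0), lo=1 mid=1 ⇒ [2,6,4,4,6,6]
6=6: mid=2
4<6: swap(1,2), lo=2 mid=3 ⇒ [2,4,6,4,6,6]
4<6: swap(2,3), lo=3 mid=4 ⇒ [2,4,4,6,6,6]
6=6: mid=5
6=6: mid=6
done. lo=3 hi=5; A=[2,4,4,6,6,6]

(3, 5)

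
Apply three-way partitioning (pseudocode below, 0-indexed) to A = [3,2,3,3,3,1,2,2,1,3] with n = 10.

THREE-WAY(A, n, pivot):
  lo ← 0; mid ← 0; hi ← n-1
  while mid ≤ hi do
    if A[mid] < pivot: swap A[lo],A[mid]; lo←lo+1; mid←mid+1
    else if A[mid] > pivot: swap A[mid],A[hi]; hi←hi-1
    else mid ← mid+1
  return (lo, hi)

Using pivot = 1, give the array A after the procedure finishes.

[1,1,3,3,3,2,2,2,3,3]

lo=0 mid=0 hi=9
3>1: swap(0,9), hi=8 ⇒ [3,2,3,3,3,1,2,2,1,3]
3>1: swap(0,8), hi=7 ⇒ [1,2,3,3,3,1,2,2,3,3]
1=1: mid=1
2>1: swap(1,7), hi=6 ⇒ [1,2,3,3,3,1,2,2,3,3]
2>1: swap(1,6), hi=5 ⇒ [1,2,3,3,3,1,2,2,3,3]
2>1: swap(1,5), hi=4 ⇒ [1,1,3,3,3,2,2,2,3,3]
1=1: mid=2
3>1: swap(2,4), hi=3 ⇒ [1,1,3,3,3,2,2,2,3,3]
3>1: swap(2,3), hi=2 ⇒ [1,1,3,3,3,2,2,2,3,3]
3>1: swap(2,2), hi=1 ⇒ [1,1,3,3,3,2,2,2,3,3]
done. lo=0 hi=1; A=[1,1,3,3,3,2,2,2,3,3]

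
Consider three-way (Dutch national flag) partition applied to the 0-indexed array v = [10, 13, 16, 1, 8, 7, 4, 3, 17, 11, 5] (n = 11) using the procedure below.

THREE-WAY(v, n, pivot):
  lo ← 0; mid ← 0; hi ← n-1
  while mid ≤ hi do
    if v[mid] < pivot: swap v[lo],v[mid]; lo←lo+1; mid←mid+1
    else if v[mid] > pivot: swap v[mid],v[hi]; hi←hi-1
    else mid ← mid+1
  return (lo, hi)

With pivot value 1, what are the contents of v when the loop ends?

[1, 16, 13, 8, 7, 4, 3, 17, 11, 5, 10]

pivot = 1; lo=0, mid=0, hi=10
v[mid]=10>1: swap v[0],v[10]; hi=9 → [5, 13, 16, 1, 8, 7, 4, 3, 17, 11, 10]
v[mid]=5>1: swap v[0],v[9]; hi=8 → [11, 13, 16, 1, 8, 7, 4, 3, 17, 5, 10]
v[mid]=11>1: swap v[0],v[8]; hi=7 → [17, 13, 16, 1, 8, 7, 4, 3, 11, 5, 10]
v[mid]=17>1: swap v[0],v[7]; hi=6 → [3, 13, 16, 1, 8, 7, 4, 17, 11, 5, 10]
v[mid]=3>1: swap v[0],v[6]; hi=5 → [4, 13, 16, 1, 8, 7, 3, 17, 11, 5, 10]
v[mid]=4>1: swap v[0],v[5]; hi=4 → [7, 13, 16, 1, 8, 4, 3, 17, 11, 5, 10]
v[mid]=7>1: swap v[0],v[4]; hi=3 → [8, 13, 16, 1, 7, 4, 3, 17, 11, 5, 10]
v[mid]=8>1: swap v[0],v[3]; hi=2 → [1, 13, 16, 8, 7, 4, 3, 17, 11, 5, 10]
v[mid]=1=1: mid=1
v[mid]=13>1: swap v[1],v[2]; hi=1 → [1, 16, 13, 8, 7, 4, 3, 17, 11, 5, 10]
v[mid]=16>1: swap v[1],v[1]; hi=0 → [1, 16, 13, 8, 7, 4, 3, 17, 11, 5, 10]
end: lo=0, hi=0; v = [1, 16, 13, 8, 7, 4, 3, 17, 11, 5, 10]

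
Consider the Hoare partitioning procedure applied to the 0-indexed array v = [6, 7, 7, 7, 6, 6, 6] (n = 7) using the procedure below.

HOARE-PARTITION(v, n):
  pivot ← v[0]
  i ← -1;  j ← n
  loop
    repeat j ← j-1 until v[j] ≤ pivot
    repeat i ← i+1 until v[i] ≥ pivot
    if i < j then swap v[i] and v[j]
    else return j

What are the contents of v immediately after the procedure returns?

pivot = v[0] = 6; i = -1, j = 7
j→6 (v[6]=6≤6), i→0 (v[0]=6≥6); i<j, swap → [6, 7, 7, 7, 6, 6, 6]
j→5 (v[5]=6≤6), i→1 (v[1]=7≥6); i<j, swap → [6, 6, 7, 7, 6, 7, 6]
j→4 (v[4]=6≤6), i→2 (v[2]=7≥6); i<j, swap → [6, 6, 6, 7, 7, 7, 6]
j→2, i→3; i≥j, return j=2. v = [6, 6, 6, 7, 7, 7, 6]

[6, 6, 6, 7, 7, 7, 6]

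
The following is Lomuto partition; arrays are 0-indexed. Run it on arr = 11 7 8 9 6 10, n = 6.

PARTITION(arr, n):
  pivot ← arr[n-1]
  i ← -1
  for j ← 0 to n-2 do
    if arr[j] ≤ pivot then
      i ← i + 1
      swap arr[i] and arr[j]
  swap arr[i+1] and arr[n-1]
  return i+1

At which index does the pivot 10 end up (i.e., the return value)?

pivot=10, i=-1
j=0: 11>10, skip
j=1: 7≤10, i=0, swap(0,1) ⇒ 7 11 8 9 6 10
j=2: 8≤10, i=1, swap(1,2) ⇒ 7 8 11 9 6 10
j=3: 9≤10, i=2, swap(2,3) ⇒ 7 8 9 11 6 10
j=4: 6≤10, i=3, swap(3,4) ⇒ 7 8 9 6 11 10
swap(4,5) ⇒ 7 8 9 6 10 11; return 4

4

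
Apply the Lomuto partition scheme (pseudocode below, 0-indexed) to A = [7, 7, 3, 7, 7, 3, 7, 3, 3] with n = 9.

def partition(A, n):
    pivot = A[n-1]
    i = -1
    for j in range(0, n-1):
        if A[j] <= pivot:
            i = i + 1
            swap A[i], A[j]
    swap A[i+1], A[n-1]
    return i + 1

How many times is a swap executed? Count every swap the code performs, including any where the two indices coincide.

pivot=3, i=-1
j=0: 7>3, skip
j=1: 7>3, skip
j=2: 3≤3, i=0, swap(0,2) ⇒ [3, 7, 7, 7, 7, 3, 7, 3, 3]
j=3: 7>3, skip
j=4: 7>3, skip
j=5: 3≤3, i=1, swap(1,5) ⇒ [3, 3, 7, 7, 7, 7, 7, 3, 3]
j=6: 7>3, skip
j=7: 3≤3, i=2, swap(2,7) ⇒ [3, 3, 3, 7, 7, 7, 7, 7, 3]
swap(3,8) ⇒ [3, 3, 3, 3, 7, 7, 7, 7, 7]; return 3

4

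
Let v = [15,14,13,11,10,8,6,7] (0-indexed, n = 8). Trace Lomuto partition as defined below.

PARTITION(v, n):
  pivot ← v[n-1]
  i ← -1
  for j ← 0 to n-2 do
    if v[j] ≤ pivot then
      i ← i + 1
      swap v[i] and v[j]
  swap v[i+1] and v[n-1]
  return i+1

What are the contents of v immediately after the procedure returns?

pivot=7, i=-1
j=0: 15>7, skip
j=1: 14>7, skip
j=2: 13>7, skip
j=3: 11>7, skip
j=4: 10>7, skip
j=5: 8>7, skip
j=6: 6≤7, i=0, swap(0,6) ⇒ [6,14,13,11,10,8,15,7]
swap(1,7) ⇒ [6,7,13,11,10,8,15,14]; return 1

[6,7,13,11,10,8,15,14]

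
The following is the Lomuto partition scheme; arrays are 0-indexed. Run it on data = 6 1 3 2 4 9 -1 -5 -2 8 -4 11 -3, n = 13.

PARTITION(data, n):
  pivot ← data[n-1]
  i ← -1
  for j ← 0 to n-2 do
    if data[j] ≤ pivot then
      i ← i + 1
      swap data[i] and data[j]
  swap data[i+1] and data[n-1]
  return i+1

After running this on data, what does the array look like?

-5 -4 -3 2 4 9 -1 6 -2 8 1 11 3

pivot = data[12] = -3; i = -1
j=0: data[0]=6 > -3 → no swap
j=1: data[1]=1 > -3 → no swap
j=2: data[2]=3 > -3 → no swap
j=3: data[3]=2 > -3 → no swap
j=4: data[4]=4 > -3 → no swap
j=5: data[5]=9 > -3 → no swap
j=6: data[6]=-1 > -3 → no swap
j=7: data[7]=-5 ≤ -3 → i=0, swap data[0],data[7] → -5 1 3 2 4 9 -1 6 -2 8 -4 11 -3
j=8: data[8]=-2 > -3 → no swap
j=9: data[9]=8 > -3 → no swap
j=10: data[10]=-4 ≤ -3 → i=1, swap data[1],data[10] → -5 -4 3 2 4 9 -1 6 -2 8 1 11 -3
j=11: data[11]=11 > -3 → no swap
final swap data[2],data[12] → -5 -4 -3 2 4 9 -1 6 -2 8 1 11 3; return 2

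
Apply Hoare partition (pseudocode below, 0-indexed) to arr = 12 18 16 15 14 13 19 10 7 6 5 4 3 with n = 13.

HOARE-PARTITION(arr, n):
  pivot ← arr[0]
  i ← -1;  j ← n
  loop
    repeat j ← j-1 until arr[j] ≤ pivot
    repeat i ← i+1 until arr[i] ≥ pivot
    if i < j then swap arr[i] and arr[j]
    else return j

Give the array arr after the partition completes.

3 4 5 6 7 10 19 13 14 15 16 18 12

pivot=12
j stops at 12 (3), i stops at 0 (12); swap ⇒ 3 18 16 15 14 13 19 10 7 6 5 4 12
j stops at 11 (4), i stops at 1 (18); swap ⇒ 3 4 16 15 14 13 19 10 7 6 5 18 12
j stops at 10 (5), i stops at 2 (16); swap ⇒ 3 4 5 15 14 13 19 10 7 6 16 18 12
j stops at 9 (6), i stops at 3 (15); swap ⇒ 3 4 5 6 14 13 19 10 7 15 16 18 12
j stops at 8 (7), i stops at 4 (14); swap ⇒ 3 4 5 6 7 13 19 10 14 15 16 18 12
j stops at 7 (10), i stops at 5 (13); swap ⇒ 3 4 5 6 7 10 19 13 14 15 16 18 12
j stops at 5, i stops at 6; i≥j ⇒ return 5. arr=3 4 5 6 7 10 19 13 14 15 16 18 12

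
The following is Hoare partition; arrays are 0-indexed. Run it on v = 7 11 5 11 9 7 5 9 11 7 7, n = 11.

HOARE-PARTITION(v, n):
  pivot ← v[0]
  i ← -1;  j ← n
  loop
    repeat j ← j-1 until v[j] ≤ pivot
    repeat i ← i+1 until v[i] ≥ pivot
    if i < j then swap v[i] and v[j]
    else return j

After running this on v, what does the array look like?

pivot = v[0] = 7; i = -1, j = 11
j→10 (v[10]=7≤7), i→0 (v[0]=7≥7); i<j, swap → 7 11 5 11 9 7 5 9 11 7 7
j→9 (v[9]=7≤7), i→1 (v[1]=11≥7); i<j, swap → 7 7 5 11 9 7 5 9 11 11 7
j→6 (v[6]=5≤7), i→3 (v[3]=11≥7); i<j, swap → 7 7 5 5 9 7 11 9 11 11 7
j→5 (v[5]=7≤7), i→4 (v[4]=9≥7); i<j, swap → 7 7 5 5 7 9 11 9 11 11 7
j→4, i→5; i≥j, return j=4. v = 7 7 5 5 7 9 11 9 11 11 7

7 7 5 5 7 9 11 9 11 11 7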